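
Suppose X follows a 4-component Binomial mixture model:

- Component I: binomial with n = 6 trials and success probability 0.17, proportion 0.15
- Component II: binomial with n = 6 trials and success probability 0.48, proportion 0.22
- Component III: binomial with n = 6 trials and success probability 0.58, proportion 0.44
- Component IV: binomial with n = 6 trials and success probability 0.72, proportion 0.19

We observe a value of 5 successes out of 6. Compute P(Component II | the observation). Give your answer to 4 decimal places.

By Bayes' theorem, P(k | x) = P(Z=k) f_k(x) / Σ_j P(Z=j) f_j(x).
Evaluate each component's likelihood at the observed value:
  L_I = C(6,5)·0.17^5·0.83^1 = 6·0.000141986·0.83 = 0.000707089
  L_II = C(6,5)·0.48^5·0.52^1 = 6·0.0254804·0.52 = 0.0794988
  L_III = C(6,5)·0.58^5·0.42^1 = 6·0.0656357·0.42 = 0.165402
  L_IV = C(6,5)·0.72^5·0.28^1 = 6·0.193492·0.28 = 0.325066
Multiply by the mixture weights:
  P(Z=I)·L_I = 0.15 × 0.000707089 = 0.000106063
  P(Z=II)·L_II = 0.22 × 0.0794988 = 0.0174897
  P(Z=III)·L_III = 0.44 × 0.165402 = 0.0727768
  P(Z=IV)·L_IV = 0.19 × 0.325066 = 0.0617626
Marginal: 0.000106063 + 0.0174897 + 0.0727768 + 0.0617626 = 0.152135
So the posterior for Component II is 0.0174897 / 0.152135 ≈ 0.1150.

0.1150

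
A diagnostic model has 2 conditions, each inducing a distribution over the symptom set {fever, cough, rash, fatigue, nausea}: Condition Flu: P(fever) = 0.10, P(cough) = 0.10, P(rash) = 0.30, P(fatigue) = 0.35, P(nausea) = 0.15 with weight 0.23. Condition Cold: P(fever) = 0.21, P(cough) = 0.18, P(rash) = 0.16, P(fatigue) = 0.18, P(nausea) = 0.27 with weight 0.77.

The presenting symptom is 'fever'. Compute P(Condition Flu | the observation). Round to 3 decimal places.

0.125

Posterior ∝ prior × likelihood, so P(k | x) ∝ P(Z=k) f_k(x); normalise over all components.
Component likelihoods at x = 'fever':
  p_Flu = 0.1
  p_Cold = 0.21
Multiply by the mixture weights:
  P(Z=Flu)·p_Flu = 0.23 × 0.1 = 0.023
  P(Z=Cold)·p_Cold = 0.77 × 0.21 = 0.1617
Denominator: 0.023 + 0.1617 = 0.1847
So the posterior for Condition Flu is 0.023 / 0.1847 ≈ 0.125.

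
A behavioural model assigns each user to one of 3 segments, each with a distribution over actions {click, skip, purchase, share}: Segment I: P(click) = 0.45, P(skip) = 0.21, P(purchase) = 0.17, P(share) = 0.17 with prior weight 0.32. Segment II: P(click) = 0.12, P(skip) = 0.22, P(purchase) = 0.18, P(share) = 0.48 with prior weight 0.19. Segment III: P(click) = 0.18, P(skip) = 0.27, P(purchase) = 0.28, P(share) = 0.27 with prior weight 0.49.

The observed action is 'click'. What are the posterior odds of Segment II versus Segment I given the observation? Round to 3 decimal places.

The posterior odds equal the prior odds times the likelihood ratio: (π_i/π_j)·(f_i(x)/f_j(x)).
Evaluate each component's likelihood at the observed value:
  L_I = 0.45
  L_II = 0.12
  L_III = 0.18
0.0228 / 0.144 ≈ 0.158

0.158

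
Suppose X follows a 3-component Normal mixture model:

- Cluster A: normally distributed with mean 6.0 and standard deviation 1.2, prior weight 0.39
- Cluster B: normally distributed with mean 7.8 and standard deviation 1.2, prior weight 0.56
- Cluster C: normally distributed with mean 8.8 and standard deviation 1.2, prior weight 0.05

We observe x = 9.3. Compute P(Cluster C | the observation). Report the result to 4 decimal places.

0.1473

By Bayes' theorem, P(k | x) = w_k f_k(x) / Σ_j w_j f_j(x).
Evaluate each component's likelihood at the observed value:
  L_A = 0.00757797
  L_B = 0.152208
  L_C = 0.30481
Multiply by the mixture weights:
  w_A·L_A = 0.39 × 0.00757797 = 0.00295541
  w_B·L_B = 0.56 × 0.152208 = 0.0852362
  w_C·L_C = 0.05 × 0.30481 = 0.0152405
Marginal: 0.00295541 + 0.0852362 + 0.0152405 = 0.103432
P(Cluster C | data) = 0.0152405 / 0.103432 ≈ 0.1473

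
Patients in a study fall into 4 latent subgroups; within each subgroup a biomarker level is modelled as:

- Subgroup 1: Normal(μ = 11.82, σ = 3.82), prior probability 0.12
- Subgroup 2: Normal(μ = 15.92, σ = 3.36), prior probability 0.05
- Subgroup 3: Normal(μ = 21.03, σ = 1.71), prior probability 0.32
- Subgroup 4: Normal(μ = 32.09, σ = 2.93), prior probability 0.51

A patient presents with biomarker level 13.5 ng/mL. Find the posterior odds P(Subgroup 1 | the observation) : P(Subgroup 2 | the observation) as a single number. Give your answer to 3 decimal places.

Only the two components matter; the odds are (w_i f_i(x)) / (w_j f_j(x)).
Component likelihoods at x = 13.5 ng/mL:
  f_1 = (1/(3.82·√(2π)))·exp(−(13.5−11.82)²/(2·3.82²)) = 0.104435·exp(-0.09671) = 0.0948084
  f_2 = (1/(3.36·√(2π)))·exp(−(13.5−15.92)²/(2·3.36²)) = 0.118733·exp(-0.25937) = 0.0916067
  f_3 = (1/(1.71·√(2π)))·exp(−(13.5−21.03)²/(2·1.71²)) = 0.233300·exp(-9.69544) = 1.43627e-05
  f_4 = (1/(2.93·√(2π)))·exp(−(13.5−32.09)²/(2·2.93²)) = 0.136158·exp(-20.12767) = 2.47005e-10
Posterior odds = (w_1·f_1) / (w_2·f_2) = (0.12·0.0948084) / (0.05·0.0916067) = 0.011377 / 0.00458033 ≈ 2.484

2.484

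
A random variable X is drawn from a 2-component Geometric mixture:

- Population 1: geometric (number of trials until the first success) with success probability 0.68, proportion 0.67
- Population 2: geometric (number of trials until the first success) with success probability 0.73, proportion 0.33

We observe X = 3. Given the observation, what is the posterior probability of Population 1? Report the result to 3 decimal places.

P(component k | x) = P(Z=k)·f_k(x) / marginal(x), where marginal(x) = Σ_j P(Z=j)·f_j(x).
Geometric probabilities:
  p_1 = 0.68·(1−0.68)^2 = 0.68·0.1024 = 0.069632
  p_2 = 0.73·(1−0.73)^2 = 0.73·0.0729 = 0.053217
Unnormalised posteriors:
  P(Z=1)·p_1 = 0.67 × 0.069632 = 0.0466534
  P(Z=2)·p_2 = 0.33 × 0.053217 = 0.0175616
Marginal: 0.0466534 + 0.0175616 = 0.064215
So the posterior for Population 1 is 0.0466534 / 0.064215 ≈ 0.727.

0.727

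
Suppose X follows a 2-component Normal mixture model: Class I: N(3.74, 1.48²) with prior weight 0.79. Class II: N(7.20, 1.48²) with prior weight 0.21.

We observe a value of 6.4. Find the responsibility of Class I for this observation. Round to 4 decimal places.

The responsibility of component k is P(Z=k) f_k(x) divided by Σ_j P(Z=j) f_j(x).
Normal densities:
  L_I = 0.0536047
  L_II = 0.232917
Unnormalised posteriors:
  P(Z=I)·L_I = 0.79 × 0.0536047 = 0.0423477
  P(Z=II)·L_II = 0.21 × 0.232917 = 0.0489126
Normaliser: 0.0423477 + 0.0489126 = 0.0912603
P(Class I | data) ≈ 0.4640

0.4640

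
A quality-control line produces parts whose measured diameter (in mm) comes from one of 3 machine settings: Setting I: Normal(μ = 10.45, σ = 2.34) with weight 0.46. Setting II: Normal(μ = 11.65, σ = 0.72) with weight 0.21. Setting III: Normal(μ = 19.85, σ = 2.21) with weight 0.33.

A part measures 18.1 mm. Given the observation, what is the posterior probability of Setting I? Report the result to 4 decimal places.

0.0085

By Bayes' theorem, P(k | x) = π_k f_k(x) / Σ_j π_j f_j(x).
Evaluate each component's likelihood at the observed value:
  p_I = 0.000814428
  p_II = 2.07556e-18
  p_III = 0.131935
Unnormalised posteriors:
  π_I·p_I = 0.46 × 0.000814428 = 0.000374637
  π_II·p_II = 0.21 × 2.07556e-18 = 4.35867e-19
  π_III·p_III = 0.33 × 0.131935 = 0.0435384
Marginal: 0.000374637 + 4.35867e-19 + 0.0435384 = 0.0439131
So the posterior for Setting I is 0.000374637 / 0.0439131 ≈ 0.0085.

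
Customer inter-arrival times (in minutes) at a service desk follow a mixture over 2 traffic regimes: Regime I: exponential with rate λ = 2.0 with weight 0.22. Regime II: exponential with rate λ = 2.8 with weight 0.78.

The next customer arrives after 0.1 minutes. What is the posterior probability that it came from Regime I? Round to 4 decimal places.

0.1791

P(component k | x) = w_k·f_k(x) / marginal(x), where marginal(x) = Σ_j w_j·f_j(x).
Evaluate each component's likelihood at the observed value:
  f_I = 1.63746
  f_II = 2.11619
Unnormalised posteriors:
  w_I·f_I = 0.22 × 1.63746 = 0.360242
  w_II·f_II = 0.78 × 2.11619 = 1.65063
Denominator: 0.360242 + 1.65063 = 2.01087
P(Regime I | 0.1 minutes) ≈ 0.1791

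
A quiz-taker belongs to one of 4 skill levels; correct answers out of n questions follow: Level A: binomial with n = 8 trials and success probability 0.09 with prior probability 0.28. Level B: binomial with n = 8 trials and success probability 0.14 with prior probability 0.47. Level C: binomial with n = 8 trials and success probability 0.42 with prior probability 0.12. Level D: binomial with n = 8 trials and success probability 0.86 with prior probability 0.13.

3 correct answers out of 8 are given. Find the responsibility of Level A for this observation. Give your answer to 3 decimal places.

Posterior ∝ prior × likelihood, so P(k | x) ∝ π_k f_k(x); normalise over all components.
Evaluate each component's likelihood at the observed value:
  f_A = C(8,3)·0.09^3·0.91^5 = 56·0.000729·0.624032 = 0.0254755
  f_B = C(8,3)·0.14^3·0.86^5 = 56·0.002744·0.470427 = 0.0722877
  f_C = C(8,3)·0.42^3·0.58^5 = 56·0.074088·0.0656357 = 0.272318
  f_D = C(8,3)·0.86^3·0.14^5 = 56·0.636056·5.37824e-05 = 0.00191568
Multiply by the mixture weights:
  π_A·f_A = 0.28 × 0.0254755 = 0.00713314
  π_B·f_B = 0.47 × 0.0722877 = 0.0339752
  π_C·f_C = 0.12 × 0.272318 = 0.0326781
  π_D·f_D = 0.13 × 0.00191568 = 0.000249039
Evidence: 0.00713314 + 0.0339752 + 0.0326781 + 0.000249039 = 0.0740355
So the posterior for Level A is 0.00713314 / 0.0740355 ≈ 0.096.

0.096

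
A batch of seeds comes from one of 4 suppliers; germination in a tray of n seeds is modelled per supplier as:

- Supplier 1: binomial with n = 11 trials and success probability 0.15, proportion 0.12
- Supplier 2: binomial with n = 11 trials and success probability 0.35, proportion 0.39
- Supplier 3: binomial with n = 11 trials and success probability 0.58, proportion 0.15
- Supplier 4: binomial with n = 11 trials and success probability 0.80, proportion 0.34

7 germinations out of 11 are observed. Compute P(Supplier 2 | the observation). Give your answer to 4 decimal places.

The responsibility of component k is π_k f_k(x) divided by Σ_j π_j f_j(x).
Binomial probabilities:
  L_1 = C(11,7)·0.15^7·0.85^4 = 330·1.70859e-06·0.522006 = 0.000294326
  L_2 = C(11,7)·0.35^7·0.65^4 = 330·0.000643393·0.178506 = 0.0379004
  L_3 = C(11,7)·0.58^7·0.42^4 = 330·0.0220798·0.031117 = 0.226729
  L_4 = C(11,7)·0.80^7·0.20^4 = 330·0.209715·0.0016 = 0.11073
Weight by the priors:
  π_1·L_1 = 0.12 × 0.000294326 = 3.53191e-05
  π_2·L_2 = 0.39 × 0.0379004 = 0.0147812
  π_3·L_3 = 0.15 × 0.226729 = 0.0340093
  π_4·L_4 = 0.34 × 0.11073 = 0.0376481
Normaliser: 3.53191e-05 + 0.0147812 + 0.0340093 + 0.0376481 = 0.0864739
Responsibility of Supplier 2: 0.0147812 / 0.0864739 ≈ 0.1709

0.1709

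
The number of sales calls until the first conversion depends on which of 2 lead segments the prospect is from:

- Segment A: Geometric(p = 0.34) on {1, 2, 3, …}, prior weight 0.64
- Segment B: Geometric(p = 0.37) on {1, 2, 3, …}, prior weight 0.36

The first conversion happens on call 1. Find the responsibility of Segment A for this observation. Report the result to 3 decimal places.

The responsibility of component k is w_k f_k(x) divided by Σ_j w_j f_j(x).
Component likelihoods at x = 1:
  p_A = 0.34
  p_B = 0.37
Unnormalised posteriors:
  w_A·p_A = 0.64 × 0.34 = 0.2176
  w_B·p_B = 0.36 × 0.37 = 0.1332
Marginal: 0.2176 + 0.1332 = 0.3508
P(Segment A | data) ≈ 0.620

0.620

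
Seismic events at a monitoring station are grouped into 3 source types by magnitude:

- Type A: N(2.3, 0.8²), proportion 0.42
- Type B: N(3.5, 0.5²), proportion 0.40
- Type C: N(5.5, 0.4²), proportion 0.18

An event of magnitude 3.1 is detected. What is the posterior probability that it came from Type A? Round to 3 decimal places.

By Bayes' theorem, P(k | x) = P(Z=k) f_k(x) / Σ_j P(Z=j) f_j(x).
Component likelihoods at x = 3.1:
  p_A = (1/(0.8·√(2π)))·exp(−(3.1−2.3)²/(2·0.8²)) = 0.498678·exp(-0.50000) = 0.302463
  p_B = (1/(0.5·√(2π)))·exp(−(3.1−3.5)²/(2·0.5²)) = 0.797885·exp(-0.32000) = 0.579383
  p_C = (1/(0.4·√(2π)))·exp(−(3.1−5.5)²/(2·0.4²)) = 0.997356·exp(-18.00000) = 1.51897e-08
Prior × likelihood for each component:
  P(Z=A)·p_A = 0.42 × 0.302463 = 0.127035
  P(Z=B)·p_B = 0.40 × 0.579383 = 0.231753
  P(Z=C)·p_C = 0.18 × 1.51897e-08 = 2.73415e-09
Evidence: 0.127035 + 0.231753 + 2.73415e-09 = 0.358788
P(Type A | x) ≈ 0.354

0.354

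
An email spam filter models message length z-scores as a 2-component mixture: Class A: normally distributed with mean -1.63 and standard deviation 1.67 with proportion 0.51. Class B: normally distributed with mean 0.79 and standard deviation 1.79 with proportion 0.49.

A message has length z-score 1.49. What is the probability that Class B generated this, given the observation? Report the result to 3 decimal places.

0.826

Posterior ∝ prior × likelihood, so P(k | x) ∝ P(Z=k) f_k(x); normalise over all components.
Component likelihoods at x = 1.49:
  L_A = (1/(1.67·√(2π)))·exp(−(1.49−-1.63)²/(2·1.67²)) = 0.238888·exp(-1.74520) = 0.041712
  L_B = (1/(1.79·√(2π)))·exp(−(1.49−0.79)²/(2·1.79²)) = 0.222873·exp(-0.07646) = 0.206466
Unnormalised posteriors:
  P(Z=A)·L_A = 0.51 × 0.041712 = 0.0212731
  P(Z=B)·L_B = 0.49 × 0.206466 = 0.101168
Denominator: 0.0212731 + 0.101168 = 0.122442
So the posterior for Class B is 0.101168 / 0.122442 ≈ 0.826.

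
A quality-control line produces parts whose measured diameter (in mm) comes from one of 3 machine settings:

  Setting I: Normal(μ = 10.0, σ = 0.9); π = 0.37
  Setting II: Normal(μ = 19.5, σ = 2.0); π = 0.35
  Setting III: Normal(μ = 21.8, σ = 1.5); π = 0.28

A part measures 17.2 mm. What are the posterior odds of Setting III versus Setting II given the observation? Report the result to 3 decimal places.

0.019

Only the two components matter; the odds are (P(Z=i) f_i(x)) / (P(Z=j) f_j(x)).
Evaluate each component's likelihood at the observed value:
  L_I = (1/(0.9·√(2π)))·exp(−(17.2−10.0)²/(2·0.9²)) = 0.443269·exp(-32.00000) = 5.61363e-15
  L_II = (1/(2.0·√(2π)))·exp(−(17.2−19.5)²/(2·2.0²)) = 0.199471·exp(-0.66125) = 0.102968
  L_III = (1/(1.5·√(2π)))·exp(−(17.2−21.8)²/(2·1.5²)) = 0.265962·exp(-4.70222) = 0.00241362
0.000675815 / 0.0360388 ≈ 0.019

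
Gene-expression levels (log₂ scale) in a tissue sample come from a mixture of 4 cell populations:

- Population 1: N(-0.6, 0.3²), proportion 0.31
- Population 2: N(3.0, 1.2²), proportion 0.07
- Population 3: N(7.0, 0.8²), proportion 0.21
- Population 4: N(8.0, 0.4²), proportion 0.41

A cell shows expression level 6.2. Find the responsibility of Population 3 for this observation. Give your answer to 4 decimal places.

P(component k | x) = P(Z=k)·f_k(x) / marginal(x), where marginal(x) = Σ_j P(Z=j)·f_j(x).
Normal densities:
  p_1 = 3.61711e-112
  p_2 = 0.00949666
  p_3 = 0.302463
  p_4 = 3.99594e-05
Prior × likelihood for each component:
  P(Z=1)·p_1 = 0.31 × 3.61711e-112 = 1.1213e-112
  P(Z=2)·p_2 = 0.07 × 0.00949666 = 0.000664766
  P(Z=3)·p_3 = 0.21 × 0.302463 = 0.0635173
  P(Z=4)·p_4 = 0.41 × 3.99594e-05 = 1.63833e-05
Sum: 1.1213e-112 + 0.000664766 + 0.0635173 + 1.63833e-05 = 0.0641985
So the posterior for Population 3 is 0.0635173 / 0.0641985 ≈ 0.9894.

0.9894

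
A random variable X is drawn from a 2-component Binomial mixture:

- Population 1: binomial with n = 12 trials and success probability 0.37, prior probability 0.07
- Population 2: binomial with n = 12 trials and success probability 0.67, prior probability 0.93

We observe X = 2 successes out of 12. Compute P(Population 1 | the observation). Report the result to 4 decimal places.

The responsibility of component k is w_k f_k(x) divided by Σ_j w_j f_j(x).
Evaluate each component's likelihood at the observed value:
  f_1 = C(12,2)·0.37^2·0.63^10 = 66·0.1369·0.0098493 = 0.0889924
  f_2 = C(12,2)·0.67^2·0.33^10 = 66·0.4489·1.53158e-05 = 0.000453767
Unnormalised posteriors:
  w_1·f_1 = 0.07 × 0.0889924 = 0.00622947
  w_2·f_2 = 0.93 × 0.000453767 = 0.000422003
Denominator: 0.00622947 + 0.000422003 = 0.00665147
P(Population 1 | 2 successes out of 12) ≈ 0.9366

0.9366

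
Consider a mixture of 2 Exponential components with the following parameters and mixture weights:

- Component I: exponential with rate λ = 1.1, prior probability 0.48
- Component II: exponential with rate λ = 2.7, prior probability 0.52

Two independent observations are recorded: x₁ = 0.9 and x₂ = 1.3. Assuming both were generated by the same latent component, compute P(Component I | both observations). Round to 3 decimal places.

The responsibility of component k is w_k f_k(x) divided by Σ_j w_j f_j(x).
Since both observations come from the same component, the likelihood for component k is f_k(x₁)·f_k(x₂).
  L_I = [1.1·e^(−1.1·0.9) = 1.1·e^(−0.9900) = 0.408734] × [0.26324] = 0.107595
  L_II = [2.7·e^(−2.7·0.9) = 2.7·e^(−2.4300) = 0.237699] × [0.0807217] = 0.0191875
Prior × likelihood for each component:
  w_I·L_I = 0.48 × 0.107595 = 0.0516457
  w_II·L_II = 0.52 × 0.0191875 = 0.0099775
Normaliser: 0.0516457 + 0.0099775 = 0.0616232
Responsibility of Component I: 0.0516457 / 0.0616232 ≈ 0.838

0.838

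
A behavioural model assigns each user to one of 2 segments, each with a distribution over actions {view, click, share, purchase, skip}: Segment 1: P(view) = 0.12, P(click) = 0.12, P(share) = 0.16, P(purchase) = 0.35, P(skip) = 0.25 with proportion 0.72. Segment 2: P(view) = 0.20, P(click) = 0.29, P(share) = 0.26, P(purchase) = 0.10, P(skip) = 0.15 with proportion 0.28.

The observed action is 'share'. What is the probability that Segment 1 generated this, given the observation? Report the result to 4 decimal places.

0.6128

Posterior ∝ prior × likelihood, so P(k | x) ∝ π_k f_k(x); normalise over all components.
Evaluate each component's likelihood at the observed value:
  p_1 = 0.16
  p_2 = 0.26
Prior × likelihood for each component:
  π_1·p_1 = 0.72 × 0.16 = 0.1152
  π_2·p_2 = 0.28 × 0.26 = 0.0728
Evidence: 0.1152 + 0.0728 = 0.188
P(Segment 1 | data) ≈ 0.6128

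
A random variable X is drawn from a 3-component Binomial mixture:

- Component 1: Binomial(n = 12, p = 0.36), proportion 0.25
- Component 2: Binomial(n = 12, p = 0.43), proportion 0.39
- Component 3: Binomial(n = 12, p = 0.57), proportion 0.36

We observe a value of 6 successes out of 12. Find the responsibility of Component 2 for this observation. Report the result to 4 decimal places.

0.4228

The responsibility of component k is π_k f_k(x) divided by Σ_j π_j f_j(x).
Evaluate each component's likelihood at the observed value:
  p_1 = 0.138219
  p_2 = 0.200323
  p_3 = 0.200323
Unnormalised posteriors:
  π_1·p_1 = 0.25 × 0.138219 = 0.0345547
  π_2·p_2 = 0.39 × 0.200323 = 0.0781262
  π_3·p_3 = 0.36 × 0.200323 = 0.0721164
Evidence: 0.0345547 + 0.0781262 + 0.0721164 = 0.184797
P(Component 2 | 6 successes out of 12) = 0.0781262 / 0.184797 ≈ 0.4228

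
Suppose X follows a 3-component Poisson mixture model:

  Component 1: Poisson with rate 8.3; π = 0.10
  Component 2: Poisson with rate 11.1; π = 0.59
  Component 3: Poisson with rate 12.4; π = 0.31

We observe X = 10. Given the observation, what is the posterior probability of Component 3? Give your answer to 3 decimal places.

0.273

The responsibility of component k is w_k f_k(x) divided by Σ_j w_j f_j(x).
Poisson probabilities:
  p_1 = 0.106261
  p_2 = 0.118249
  p_3 = 0.0975444
Weight by the priors:
  w_1·p_1 = 0.10 × 0.106261 = 0.0106261
  w_2·p_2 = 0.59 × 0.118249 = 0.069767
  w_3·p_3 = 0.31 × 0.0975444 = 0.0302388
Evidence: 0.0106261 + 0.069767 + 0.0302388 = 0.110632
P(Component 3 | 10) = 0.0302388 / 0.110632 ≈ 0.273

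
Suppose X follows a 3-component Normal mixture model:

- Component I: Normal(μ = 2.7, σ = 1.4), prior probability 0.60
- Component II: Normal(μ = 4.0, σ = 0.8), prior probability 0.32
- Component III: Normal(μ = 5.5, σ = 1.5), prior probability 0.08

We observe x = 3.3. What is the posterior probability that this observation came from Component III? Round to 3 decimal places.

By Bayes' theorem, P(k | x) = π_k f_k(x) / Σ_j π_j f_j(x).
Evaluate each component's likelihood at the observed value:
  p_I = (1/(1.4·√(2π)))·exp(−(3.3−2.7)²/(2·1.4²)) = 0.284959·exp(-0.09184) = 0.259955
  p_II = (1/(0.8·√(2π)))·exp(−(3.3−4.0)²/(2·0.8²)) = 0.498678·exp(-0.38281) = 0.340069
  p_III = (1/(1.5·√(2π)))·exp(−(3.3−5.5)²/(2·1.5²)) = 0.265962·exp(-1.07556) = 0.0907217
Prior × likelihood for each component:
  π_I·p_I = 0.60 × 0.259955 = 0.155973
  π_II·p_II = 0.32 × 0.340069 = 0.108822
  π_III·p_III = 0.08 × 0.0907217 = 0.00725773
Marginal: 0.155973 + 0.108822 + 0.00725773 = 0.272053
So the posterior for Component III is 0.00725773 / 0.272053 ≈ 0.027.

0.027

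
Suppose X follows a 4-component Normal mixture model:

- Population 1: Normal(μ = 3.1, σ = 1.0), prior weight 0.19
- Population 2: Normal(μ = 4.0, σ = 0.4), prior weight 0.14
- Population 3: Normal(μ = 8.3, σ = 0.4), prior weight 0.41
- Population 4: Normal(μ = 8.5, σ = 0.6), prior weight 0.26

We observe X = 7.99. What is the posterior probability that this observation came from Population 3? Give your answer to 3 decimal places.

0.715

By Bayes' theorem, P(k | x) = π_k f_k(x) / Σ_j π_j f_j(x).
Normal densities:
  p_1 = (1/(1.0·√(2π)))·exp(−(7.99−3.1)²/(2·1.0²)) = 0.398942·exp(-11.95605) = 2.56132e-06
  p_2 = (1/(0.4·√(2π)))·exp(−(7.99−4.0)²/(2·0.4²)) = 0.997356·exp(-49.75031) = 2.46924e-22
  p_3 = (1/(0.4·√(2π)))·exp(−(7.99−8.3)²/(2·0.4²)) = 0.997356·exp(-0.30031) = 0.738628
  p_4 = (1/(0.6·√(2π)))·exp(−(7.99−8.5)²/(2·0.6²)) = 0.664904·exp(-0.36125) = 0.463308
Weight by the priors:
  π_1·p_1 = 0.19 × 2.56132e-06 = 4.8665e-07
  π_2·p_2 = 0.14 × 2.46924e-22 = 3.45694e-23
  π_3·p_3 = 0.41 × 0.738628 = 0.302838
  π_4·p_4 = 0.26 × 0.463308 = 0.12046
Denominator: 4.8665e-07 + 3.45694e-23 + 0.302838 + 0.12046 = 0.423298
So the posterior for Population 3 is 0.302838 / 0.423298 ≈ 0.715.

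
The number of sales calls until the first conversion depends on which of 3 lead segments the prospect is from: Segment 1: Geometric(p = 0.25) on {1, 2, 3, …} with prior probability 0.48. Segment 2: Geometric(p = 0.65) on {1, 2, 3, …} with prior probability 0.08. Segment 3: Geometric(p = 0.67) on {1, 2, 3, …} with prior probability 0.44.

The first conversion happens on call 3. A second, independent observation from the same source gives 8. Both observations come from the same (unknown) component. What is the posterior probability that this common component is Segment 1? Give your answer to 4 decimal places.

0.9948

By Bayes' theorem, P(k | x) = π_k f_k(x) / Σ_j π_j f_j(x).
Since both observations come from the same component, the likelihood for component k is f_k(x₁)·f_k(x₂).
  L_1 = [0.25·(1−0.25)^2 = 0.25·0.5625 = 0.140625] × [0.033371] = 0.00469279
  L_2 = [0.65·(1−0.65)^2 = 0.65·0.1225 = 0.079625] × [0.000418205] = 3.32996e-05
  L_3 = [0.67·(1−0.67)^2 = 0.67·0.1089 = 0.072963] × [0.000285544] = 2.08341e-05
Unnormalised posteriors:
  π_1·L_1 = 0.48 × 0.00469279 = 0.00225254
  π_2·L_2 = 0.08 × 3.32996e-05 = 2.66397e-06
  π_3·L_3 = 0.44 × 2.08341e-05 = 9.16701e-06
Normaliser: 0.00225254 + 2.66397e-06 + 9.16701e-06 = 0.00226437
Responsibility of Segment 1: 0.00225254 / 0.00226437 ≈ 0.9948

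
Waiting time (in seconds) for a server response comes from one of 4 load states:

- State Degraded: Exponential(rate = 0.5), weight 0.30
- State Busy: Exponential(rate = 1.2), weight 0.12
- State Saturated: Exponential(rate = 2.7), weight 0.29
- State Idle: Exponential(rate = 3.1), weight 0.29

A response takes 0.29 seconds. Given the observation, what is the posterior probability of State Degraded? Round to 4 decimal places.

0.1358

P(component k | x) = P(Z=k)·f_k(x) / marginal(x), where marginal(x) = Σ_j P(Z=j)·f_j(x).
Component likelihoods at x = 0.29 seconds:
  L_Degraded = 0.432511
  L_Busy = 0.847319
  L_Saturated = 1.23399
  L_Idle = 1.26163
Multiply by the mixture weights:
  P(Z=Degraded)·L_Degraded = 0.30 × 0.432511 = 0.129753
  P(Z=Busy)·L_Busy = 0.12 × 0.847319 = 0.101678
  P(Z=Saturated)·L_Saturated = 0.29 × 1.23399 = 0.357857
  P(Z=Idle)·L_Idle = 0.29 × 1.26163 = 0.365872
Normaliser: 0.129753 + 0.101678 + 0.357857 + 0.365872 = 0.95516
So the posterior for State Degraded is 0.129753 / 0.95516 ≈ 0.1358.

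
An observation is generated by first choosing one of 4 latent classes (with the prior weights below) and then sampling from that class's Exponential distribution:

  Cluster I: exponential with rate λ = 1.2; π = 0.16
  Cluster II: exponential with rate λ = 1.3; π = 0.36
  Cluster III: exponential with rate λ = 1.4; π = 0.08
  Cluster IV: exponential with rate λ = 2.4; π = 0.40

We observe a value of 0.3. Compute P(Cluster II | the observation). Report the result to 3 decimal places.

0.320

Apply Bayes' rule: the posterior for each component is proportional to its prior times its likelihood at x.
Exponential densities:
  p_I = 1.2·e^(−1.2·0.3) = 1.2·e^(−0.3600) = 0.837212
  p_II = 1.3·e^(−1.3·0.3) = 1.3·e^(−0.3900) = 0.880174
  p_III = 1.4·e^(−1.4·0.3) = 1.4·e^(−0.4200) = 0.919866
  p_IV = 2.4·e^(−2.4·0.3) = 2.4·e^(−0.7200) = 1.16821
Multiply by the mixture weights:
  w_I·p_I = 0.16 × 0.837212 = 0.133954
  w_II·p_II = 0.36 × 0.880174 = 0.316863
  w_III·p_III = 0.08 × 0.919866 = 0.0735892
  w_IV·p_IV = 0.40 × 1.16821 = 0.467282
Normaliser: 0.133954 + 0.316863 + 0.0735892 + 0.467282 = 0.991688
P(Cluster II | data) ≈ 0.320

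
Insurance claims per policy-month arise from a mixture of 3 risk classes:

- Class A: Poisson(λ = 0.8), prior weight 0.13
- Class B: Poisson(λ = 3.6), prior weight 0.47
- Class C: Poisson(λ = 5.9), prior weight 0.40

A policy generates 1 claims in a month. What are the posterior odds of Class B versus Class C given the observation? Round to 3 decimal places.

The posterior odds equal the prior odds times the likelihood ratio: (w_i/w_j)·(f_i(x)/f_j(x)).
Component likelihoods at x = 1 claims:
  p_A = e^(−0.8)·0.8^1/1! = 0.359463
  p_B = e^(−3.6)·3.6^1/1! = 0.0983654
  p_C = e^(−5.9)·5.9^1/1! = 0.0161627
0.0462317 / 0.00646509 ≈ 7.151

7.151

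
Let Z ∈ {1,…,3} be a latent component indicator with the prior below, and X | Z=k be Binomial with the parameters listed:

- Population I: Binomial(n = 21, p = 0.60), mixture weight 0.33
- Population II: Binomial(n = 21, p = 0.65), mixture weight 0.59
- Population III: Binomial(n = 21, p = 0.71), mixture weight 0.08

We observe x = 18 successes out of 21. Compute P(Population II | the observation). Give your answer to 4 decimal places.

Apply Bayes' rule: the posterior for each component is proportional to its prior times its likelihood at x.
Binomial probabilities:
  f_I = 0.00864478
  f_II = 0.0244622
  f_III = 0.0681861
Unnormalised posteriors:
  P(Z=I)·f_I = 0.33 × 0.00864478 = 0.00285278
  P(Z=II)·f_II = 0.59 × 0.0244622 = 0.0144327
  P(Z=III)·f_III = 0.08 × 0.0681861 = 0.00545489
Marginal: 0.00285278 + 0.0144327 + 0.00545489 = 0.0227404
P(Population II | the observation) ≈ 0.6347

0.6347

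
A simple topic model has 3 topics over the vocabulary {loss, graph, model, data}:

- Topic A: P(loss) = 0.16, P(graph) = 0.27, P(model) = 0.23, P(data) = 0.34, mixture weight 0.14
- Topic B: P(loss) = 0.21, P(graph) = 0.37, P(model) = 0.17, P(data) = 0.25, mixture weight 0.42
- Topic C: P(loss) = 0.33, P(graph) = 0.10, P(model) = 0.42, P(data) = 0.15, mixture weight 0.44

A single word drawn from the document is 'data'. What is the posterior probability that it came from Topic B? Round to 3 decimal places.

The responsibility of component k is P(Z=k) f_k(x) divided by Σ_j P(Z=j) f_j(x).
Component likelihoods at x = 'data':
  f_A = 0.34
  f_B = 0.25
  f_C = 0.15
Prior × likelihood for each component:
  P(Z=A)·f_A = 0.14 × 0.34 = 0.0476
  P(Z=B)·f_B = 0.42 × 0.25 = 0.105
  P(Z=C)·f_C = 0.44 × 0.15 = 0.066
Denominator: 0.0476 + 0.105 + 0.066 = 0.2186
P(Topic B | the observation) = 0.105 / 0.2186 ≈ 0.480

0.480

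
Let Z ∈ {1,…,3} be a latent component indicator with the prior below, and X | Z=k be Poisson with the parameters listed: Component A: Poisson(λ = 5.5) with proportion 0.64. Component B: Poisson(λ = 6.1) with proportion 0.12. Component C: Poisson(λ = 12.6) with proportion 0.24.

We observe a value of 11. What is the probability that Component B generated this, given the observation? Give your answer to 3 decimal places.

Apply Bayes' rule: the posterior for each component is proportional to its prior times its likelihood at x.
Poisson probabilities:
  f_A = 0.0142631
  f_B = 0.0244498
  f_C = 0.107352
Unnormalised posteriors:
  π_A·f_A = 0.64 × 0.0142631 = 0.00912839
  π_B·f_B = 0.12 × 0.0244498 = 0.00293398
  π_C·f_C = 0.24 × 0.107352 = 0.0257645
Denominator: 0.00912839 + 0.00293398 + 0.0257645 = 0.0378268
Responsibility of Component B: 0.00293398 / 0.0378268 ≈ 0.078

0.078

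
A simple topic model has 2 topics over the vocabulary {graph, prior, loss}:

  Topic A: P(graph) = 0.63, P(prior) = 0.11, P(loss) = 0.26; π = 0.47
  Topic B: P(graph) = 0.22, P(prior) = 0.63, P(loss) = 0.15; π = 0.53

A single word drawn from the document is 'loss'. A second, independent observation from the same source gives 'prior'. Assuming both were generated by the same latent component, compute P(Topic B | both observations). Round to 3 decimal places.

Posterior ∝ prior × likelihood, so P(k | x) ∝ P(Z=k) f_k(x); normalise over all components.
Since both observations come from the same component, the likelihood for component k is f_k(x₁)·f_k(x₂).
  f_A = [0.26] × [0.11] = 0.0286
  f_B = [0.15] × [0.63] = 0.0945
Unnormalised posteriors:
  P(Z=A)·f_A = 0.47 × 0.0286 = 0.013442
  P(Z=B)·f_B = 0.53 × 0.0945 = 0.050085
Marginal: 0.013442 + 0.050085 = 0.063527
So the posterior for Topic B is 0.050085 / 0.063527 ≈ 0.788.

0.788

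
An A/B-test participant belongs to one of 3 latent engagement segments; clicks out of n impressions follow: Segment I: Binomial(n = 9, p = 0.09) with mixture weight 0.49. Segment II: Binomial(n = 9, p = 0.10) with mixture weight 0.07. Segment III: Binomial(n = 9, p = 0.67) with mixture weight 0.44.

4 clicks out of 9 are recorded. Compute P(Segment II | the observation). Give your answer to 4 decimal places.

0.0111

Apply Bayes' rule: the posterior for each component is proportional to its prior times its likelihood at x.
Binomial probabilities:
  f_I = C(9,4)·0.09^4·0.91^5 = 126·6.561e-05·0.624032 = 0.00515879
  f_II = C(9,4)·0.10^4·0.90^5 = 126·0.0001·0.59049 = 0.00744017
  f_III = C(9,4)·0.67^4·0.33^5 = 126·0.201511·0.00391354 = 0.0993664
Multiply by the mixture weights:
  P(Z=I)·f_I = 0.49 × 0.00515879 = 0.00252781
  P(Z=II)·f_II = 0.07 × 0.00744017 = 0.000520812
  P(Z=III)·f_III = 0.44 × 0.0993664 = 0.0437212
Normaliser: 0.00252781 + 0.000520812 + 0.0437212 = 0.0467698
So the posterior for Segment II is 0.000520812 / 0.0467698 ≈ 0.0111.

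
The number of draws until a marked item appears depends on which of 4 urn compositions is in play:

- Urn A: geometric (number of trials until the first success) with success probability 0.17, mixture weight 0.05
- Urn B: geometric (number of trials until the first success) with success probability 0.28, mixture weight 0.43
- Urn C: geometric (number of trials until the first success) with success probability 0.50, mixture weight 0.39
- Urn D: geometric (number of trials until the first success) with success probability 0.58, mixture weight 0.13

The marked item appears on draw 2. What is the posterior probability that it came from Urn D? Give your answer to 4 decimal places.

Posterior ∝ prior × likelihood, so P(k | x) ∝ P(Z=k) f_k(x); normalise over all components.
Evaluate each component's likelihood at the observed value:
  p_A = 0.17·(1−0.17)^1 = 0.17·0.83 = 0.1411
  p_B = 0.28·(1−0.28)^1 = 0.28·0.72 = 0.2016
  p_C = 0.50·(1−0.50)^1 = 0.50·0.5 = 0.25
  p_D = 0.58·(1−0.58)^1 = 0.58·0.42 = 0.2436
Weight by the priors:
  P(Z=A)·p_A = 0.05 × 0.1411 = 0.007055
  P(Z=B)·p_B = 0.43 × 0.2016 = 0.086688
  P(Z=C)·p_C = 0.39 × 0.25 = 0.0975
  P(Z=D)·p_D = 0.13 × 0.2436 = 0.031668
Evidence: 0.007055 + 0.086688 + 0.0975 + 0.031668 = 0.222911
So the posterior for Urn D is 0.031668 / 0.222911 ≈ 0.1421.

0.1421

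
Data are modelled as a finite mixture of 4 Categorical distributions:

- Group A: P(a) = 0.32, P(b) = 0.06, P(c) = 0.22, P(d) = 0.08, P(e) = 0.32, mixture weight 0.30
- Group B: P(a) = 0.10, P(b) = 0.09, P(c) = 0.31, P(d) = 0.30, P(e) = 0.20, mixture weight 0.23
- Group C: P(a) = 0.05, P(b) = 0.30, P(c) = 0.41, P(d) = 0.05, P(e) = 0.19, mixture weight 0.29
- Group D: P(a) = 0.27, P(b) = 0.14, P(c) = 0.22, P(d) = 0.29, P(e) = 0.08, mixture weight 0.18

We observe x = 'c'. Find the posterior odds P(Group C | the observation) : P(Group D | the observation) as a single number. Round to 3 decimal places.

Since P(k|x) ∝ w_k f_k(x), the posterior odds are w_i f_i(x) / (w_j f_j(x)).
Evaluate each component's likelihood at the observed value:
  p_A = P(c | comp) = 0.22
  p_B = P(c | comp) = 0.31
  p_C = P(c | comp) = 0.41
  p_D = P(c | comp) = 0.22
Posterior odds = (w_C·p_C) / (w_D·p_D) = (0.29·0.41) / (0.18·0.22) = 0.1189 / 0.0396 ≈ 3.003

3.003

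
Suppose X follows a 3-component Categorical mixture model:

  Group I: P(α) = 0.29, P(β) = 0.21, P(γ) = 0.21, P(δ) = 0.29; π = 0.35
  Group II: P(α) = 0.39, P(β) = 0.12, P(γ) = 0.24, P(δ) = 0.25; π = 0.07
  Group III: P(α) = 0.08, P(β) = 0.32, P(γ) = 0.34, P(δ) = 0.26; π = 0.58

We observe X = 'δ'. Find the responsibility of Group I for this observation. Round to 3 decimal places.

The responsibility of component k is w_k f_k(x) divided by Σ_j w_j f_j(x).
Categorical probabilities:
  f_I = P(δ | comp) = 0.29
  f_II = P(δ | comp) = 0.25
  f_III = P(δ | comp) = 0.26
Multiply by the mixture weights:
  w_I·f_I = 0.35 × 0.29 = 0.1015
  w_II·f_II = 0.07 × 0.25 = 0.0175
  w_III·f_III = 0.58 × 0.26 = 0.1508
Evidence: 0.1015 + 0.0175 + 0.1508 = 0.2698
Responsibility of Group I: 0.1015 / 0.2698 ≈ 0.376

0.376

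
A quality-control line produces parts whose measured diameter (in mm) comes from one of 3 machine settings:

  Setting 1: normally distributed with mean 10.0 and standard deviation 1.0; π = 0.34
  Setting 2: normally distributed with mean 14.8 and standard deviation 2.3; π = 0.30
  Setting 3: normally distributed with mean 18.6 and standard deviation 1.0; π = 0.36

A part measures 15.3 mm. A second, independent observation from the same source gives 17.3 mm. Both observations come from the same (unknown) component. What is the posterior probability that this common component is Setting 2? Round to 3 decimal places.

0.979

By Bayes' theorem, P(k | x) = P(Z=k) f_k(x) / Σ_j P(Z=j) f_j(x).
Since both observations come from the same component, the likelihood for component k is f_k(x₁)·f_k(x₂).
  f_1 = [(1/(1.0·√(2π)))·exp(−(15.3−10.0)²/(2·1.0²)) = 0.398942·exp(-14.04500) = 3.17135e-07] × [1.06938e-12] = 3.39139e-19
  f_2 = [(1/(2.3·√(2π)))·exp(−(15.3−14.8)²/(2·2.3²)) = 0.173453·exp(-0.02363) = 0.169403] × [0.096079] = 0.016276
  f_3 = [(1/(1.0·√(2π)))·exp(−(15.3−18.6)²/(2·1.0²)) = 0.398942·exp(-5.44500) = 0.00172257] × [0.171369] = 0.000295194
Multiply by the mixture weights:
  P(Z=1)·f_1 = 0.34 × 3.39139e-19 = 1.15307e-19
  P(Z=2)·f_2 = 0.30 × 0.016276 = 0.00488281
  P(Z=3)·f_3 = 0.36 × 0.000295194 = 0.00010627
Sum: 1.15307e-19 + 0.00488281 + 0.00010627 = 0.00498908
P(Setting 2 | x₁, x₂) ≈ 0.979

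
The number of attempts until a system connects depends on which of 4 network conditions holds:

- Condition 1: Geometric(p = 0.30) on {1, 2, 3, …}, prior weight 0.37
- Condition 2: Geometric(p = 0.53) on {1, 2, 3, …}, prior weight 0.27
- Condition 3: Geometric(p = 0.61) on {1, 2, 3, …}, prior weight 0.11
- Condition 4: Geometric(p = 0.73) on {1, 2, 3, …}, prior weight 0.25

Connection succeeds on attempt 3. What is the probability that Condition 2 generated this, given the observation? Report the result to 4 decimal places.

Posterior ∝ prior × likelihood, so P(k | x) ∝ π_k f_k(x); normalise over all components.
Evaluate each component's likelihood at the observed value:
  p_1 = 0.147
  p_2 = 0.117077
  p_3 = 0.092781
  p_4 = 0.053217
Weight by the priors:
  π_1·p_1 = 0.37 × 0.147 = 0.05439
  π_2·p_2 = 0.27 × 0.117077 = 0.0316108
  π_3·p_3 = 0.11 × 0.092781 = 0.0102059
  π_4·p_4 = 0.25 × 0.053217 = 0.0133043
Normaliser: 0.05439 + 0.0316108 + 0.0102059 + 0.0133043 = 0.109511
P(Condition 2 | data) ≈ 0.2887

0.2887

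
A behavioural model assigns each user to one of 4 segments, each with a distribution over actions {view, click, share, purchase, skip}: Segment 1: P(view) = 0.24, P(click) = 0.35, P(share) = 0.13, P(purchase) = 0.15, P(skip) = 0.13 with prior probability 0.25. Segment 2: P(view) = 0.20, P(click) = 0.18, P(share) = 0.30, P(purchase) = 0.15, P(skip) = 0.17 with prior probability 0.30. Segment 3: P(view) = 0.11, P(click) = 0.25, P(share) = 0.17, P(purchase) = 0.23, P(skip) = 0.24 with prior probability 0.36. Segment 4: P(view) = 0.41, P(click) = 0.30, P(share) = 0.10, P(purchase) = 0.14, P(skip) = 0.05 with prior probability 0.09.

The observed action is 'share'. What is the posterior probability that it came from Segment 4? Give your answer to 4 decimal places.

The responsibility of component k is π_k f_k(x) divided by Σ_j π_j f_j(x).
Categorical probabilities:
  L_1 = P(share | comp) = 0.13
  L_2 = P(share | comp) = 0.30
  L_3 = P(share | comp) = 0.17
  L_4 = P(share | comp) = 0.10
Weight by the priors:
  π_1·L_1 = 0.25 × 0.13 = 0.0325
  π_2·L_2 = 0.30 × 0.3 = 0.09
  π_3·L_3 = 0.36 × 0.17 = 0.0612
  π_4·L_4 = 0.09 × 0.1 = 0.009
Sum: 0.0325 + 0.09 + 0.0612 + 0.009 = 0.1927
P(Segment 4 | x) ≈ 0.0467

0.0467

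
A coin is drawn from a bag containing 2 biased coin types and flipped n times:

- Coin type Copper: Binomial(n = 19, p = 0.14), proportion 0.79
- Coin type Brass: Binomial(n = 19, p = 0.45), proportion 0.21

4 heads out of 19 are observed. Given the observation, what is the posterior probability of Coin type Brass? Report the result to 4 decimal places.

0.0336

Posterior ∝ prior × likelihood, so P(k | x) ∝ w_k f_k(x); normalise over all components.
Component likelihoods at x = 4 heads out of 19:
  f_Copper = C(19,4)·0.14^4·0.86^15 = 3876·0.00038416·0.104106 = 0.155015
  f_Brass = C(19,4)·0.45^4·0.55^15 = 3876·0.0410063·0.000127479 = 0.0202616
Unnormalised posteriors:
  w_Copper·f_Copper = 0.79 × 0.155015 = 0.122462
  w_Brass·f_Brass = 0.21 × 0.0202616 = 0.00425494
Sum: 0.122462 + 0.00425494 = 0.126716
So the posterior for Coin type Brass is 0.00425494 / 0.126716 ≈ 0.0336.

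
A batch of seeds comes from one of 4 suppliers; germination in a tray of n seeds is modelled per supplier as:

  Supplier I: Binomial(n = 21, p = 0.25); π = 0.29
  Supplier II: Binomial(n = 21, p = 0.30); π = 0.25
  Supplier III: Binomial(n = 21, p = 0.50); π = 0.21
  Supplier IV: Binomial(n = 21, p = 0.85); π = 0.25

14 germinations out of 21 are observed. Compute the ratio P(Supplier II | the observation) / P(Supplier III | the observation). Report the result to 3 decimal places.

0.010

Since P(k|x) ∝ π_k f_k(x), the posterior odds are π_i f_i(x) / (π_j f_j(x)).
Component likelihoods at x = 14 germinations out of 21:
  L_I = C(21,14)·0.25^14·0.75^7 = 116280·3.72529e-09·0.133484 = 5.78221e-05
  L_II = C(21,14)·0.30^14·0.70^7 = 116280·4.78297e-08·0.0823543 = 0.000458025
  L_III = C(21,14)·0.50^14·0.50^7 = 116280·6.10352e-05·0.0078125 = 0.0554466
  L_IV = C(21,14)·0.85^14·0.15^7 = 116280·0.10277·1.70859e-06 = 0.0204178
Odds = (0.25/0.21) × (0.000458025/0.0554466) = 1.19048 × 0.00826064 ≈ 0.010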